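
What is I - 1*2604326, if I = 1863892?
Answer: -740434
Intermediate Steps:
I - 1*2604326 = 1863892 - 1*2604326 = 1863892 - 2604326 = -740434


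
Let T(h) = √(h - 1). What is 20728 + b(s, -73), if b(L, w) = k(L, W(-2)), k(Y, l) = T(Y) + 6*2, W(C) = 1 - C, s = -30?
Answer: 20740 + I*√31 ≈ 20740.0 + 5.5678*I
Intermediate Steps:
T(h) = √(-1 + h)
k(Y, l) = 12 + √(-1 + Y) (k(Y, l) = √(-1 + Y) + 6*2 = √(-1 + Y) + 12 = 12 + √(-1 + Y))
b(L, w) = 12 + √(-1 + L)
20728 + b(s, -73) = 20728 + (12 + √(-1 - 30)) = 20728 + (12 + √(-31)) = 20728 + (12 + I*√31) = 20740 + I*√31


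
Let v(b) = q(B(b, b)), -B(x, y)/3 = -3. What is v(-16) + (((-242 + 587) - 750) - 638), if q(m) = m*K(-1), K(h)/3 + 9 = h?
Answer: -1313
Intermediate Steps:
K(h) = -27 + 3*h
B(x, y) = 9 (B(x, y) = -3*(-3) = 9)
q(m) = -30*m (q(m) = m*(-27 + 3*(-1)) = m*(-27 - 3) = m*(-30) = -30*m)
v(b) = -270 (v(b) = -30*9 = -270)
v(-16) + (((-242 + 587) - 750) - 638) = -270 + (((-242 + 587) - 750) - 638) = -270 + ((345 - 750) - 638) = -270 + (-405 - 638) = -270 - 1043 = -1313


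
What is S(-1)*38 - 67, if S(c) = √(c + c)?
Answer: -67 + 38*I*√2 ≈ -67.0 + 53.74*I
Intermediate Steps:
S(c) = √2*√c (S(c) = √(2*c) = √2*√c)
S(-1)*38 - 67 = (√2*√(-1))*38 - 67 = (√2*I)*38 - 67 = (I*√2)*38 - 67 = 38*I*√2 - 67 = -67 + 38*I*√2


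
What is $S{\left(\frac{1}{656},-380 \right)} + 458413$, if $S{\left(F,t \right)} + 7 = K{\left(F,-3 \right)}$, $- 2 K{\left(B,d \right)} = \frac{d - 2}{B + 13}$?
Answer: $\frac{3909746414}{8529} \approx 4.5841 \cdot 10^{5}$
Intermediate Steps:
$K{\left(B,d \right)} = - \frac{-2 + d}{2 \left(13 + B\right)}$ ($K{\left(B,d \right)} = - \frac{\left(d - 2\right) \frac{1}{B + 13}}{2} = - \frac{\left(-2 + d\right) \frac{1}{13 + B}}{2} = - \frac{\frac{1}{13 + B} \left(-2 + d\right)}{2} = - \frac{-2 + d}{2 \left(13 + B\right)}$)
$S{\left(F,t \right)} = -7 + \frac{5}{2 \left(13 + F\right)}$ ($S{\left(F,t \right)} = -7 + \frac{2 - -3}{2 \left(13 + F\right)} = -7 + \frac{2 + 3}{2 \left(13 + F\right)} = -7 + \frac{1}{2} \frac{1}{13 + F} 5 = -7 + \frac{5}{2 \left(13 + F\right)}$)
$S{\left(\frac{1}{656},-380 \right)} + 458413 = \frac{-177 - \frac{14}{656}}{2 \left(13 + \frac{1}{656}\right)} + 458413 = \frac{-177 - \frac{7}{328}}{2 \left(13 + \frac{1}{656}\right)} + 458413 = \frac{-177 - \frac{7}{328}}{2 \cdot \frac{8529}{656}} + 458413 = \frac{1}{2} \cdot \frac{656}{8529} \left(- \frac{58063}{328}\right) + 458413 = - \frac{58063}{8529} + 458413 = \frac{3909746414}{8529}$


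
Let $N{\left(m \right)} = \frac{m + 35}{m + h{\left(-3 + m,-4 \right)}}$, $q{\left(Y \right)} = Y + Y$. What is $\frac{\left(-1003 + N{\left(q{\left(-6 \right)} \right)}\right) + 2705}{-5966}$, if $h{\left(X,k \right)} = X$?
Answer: $- \frac{45931}{161082} \approx -0.28514$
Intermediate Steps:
$q{\left(Y \right)} = 2 Y$
$N{\left(m \right)} = \frac{35 + m}{-3 + 2 m}$ ($N{\left(m \right)} = \frac{m + 35}{m + \left(-3 + m\right)} = \frac{35 + m}{-3 + 2 m}$)
$\frac{\left(-1003 + N{\left(q{\left(-6 \right)} \right)}\right) + 2705}{-5966} = \frac{\left(-1003 + \frac{35 + 2 \left(-6\right)}{-3 + 2 \cdot 2 \left(-6\right)}\right) + 2705}{-5966} = \left(\left(-1003 + \frac{35 - 12}{-3 + 2 \left(-12\right)}\right) + 2705\right) \left(- \frac{1}{5966}\right) = \left(\left(-1003 + \frac{1}{-3 - 24} \cdot 23\right) + 2705\right) \left(- \frac{1}{5966}\right) = \left(\left(-1003 + \frac{1}{-27} \cdot 23\right) + 2705\right) \left(- \frac{1}{5966}\right) = \left(\left(-1003 - \frac{23}{27}\right) + 2705\right) \left(- \frac{1}{5966}\right) = \left(- \frac{27104}{27} + 2705\right) \left(- \frac{1}{5966}\right) = \frac{45931}{27} \left(- \frac{1}{5966}\right) = - \frac{45931}{161082}$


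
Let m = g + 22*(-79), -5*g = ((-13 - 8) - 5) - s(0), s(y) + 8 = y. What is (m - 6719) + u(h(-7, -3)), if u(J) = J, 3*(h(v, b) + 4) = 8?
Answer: -126821/15 ≈ -8454.7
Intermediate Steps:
h(v, b) = -4/3 (h(v, b) = -4 + (⅓)*8 = -4 + 8/3 = -4/3)
s(y) = -8 + y
g = 18/5 (g = -(((-13 - 8) - 5) - (-8 + 0))/5 = -((-21 - 5) - 1*(-8))/5 = -(-26 + 8)/5 = -⅕*(-18) = 18/5 ≈ 3.6000)
m = -8672/5 (m = 18/5 + 22*(-79) = 18/5 - 1738 = -8672/5 ≈ -1734.4)
(m - 6719) + u(h(-7, -3)) = (-8672/5 - 6719) - 4/3 = -42267/5 - 4/3 = -126821/15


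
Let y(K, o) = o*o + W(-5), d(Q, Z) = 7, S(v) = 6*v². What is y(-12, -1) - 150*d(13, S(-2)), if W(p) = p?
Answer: -1054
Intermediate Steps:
y(K, o) = -5 + o² (y(K, o) = o*o - 5 = o² - 5 = -5 + o²)
y(-12, -1) - 150*d(13, S(-2)) = (-5 + (-1)²) - 150*7 = (-5 + 1) - 1050 = -4 - 1050 = -1054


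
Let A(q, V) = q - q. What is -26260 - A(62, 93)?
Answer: -26260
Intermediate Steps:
A(q, V) = 0
-26260 - A(62, 93) = -26260 - 1*0 = -26260 + 0 = -26260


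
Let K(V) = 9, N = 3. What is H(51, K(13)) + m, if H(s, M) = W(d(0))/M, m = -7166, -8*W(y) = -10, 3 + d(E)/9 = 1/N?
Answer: -257971/36 ≈ -7165.9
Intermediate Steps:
d(E) = -24 (d(E) = -27 + 9/3 = -27 + 9*(1/3) = -27 + 3 = -24)
W(y) = 5/4 (W(y) = -1/8*(-10) = 5/4)
H(s, M) = 5/(4*M)
H(51, K(13)) + m = (5/4)/9 - 7166 = (5/4)*(1/9) - 7166 = 5/36 - 7166 = -257971/36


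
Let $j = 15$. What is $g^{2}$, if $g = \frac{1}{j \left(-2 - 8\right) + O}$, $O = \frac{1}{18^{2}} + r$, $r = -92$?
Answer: $\frac{104976}{6147657649} \approx 1.7076 \cdot 10^{-5}$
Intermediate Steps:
$O = - \frac{29807}{324}$ ($O = \frac{1}{18^{2}} - 92 = \frac{1}{324} - 92 = - \frac{29807}{324} \approx -91.997$)
$g = - \frac{324}{78407}$ ($g = \frac{1}{15 \left(-2 - 8\right) - \frac{29807}{324}} = \frac{1}{15 \left(-10\right) - \frac{29807}{324}} = \frac{1}{-150 - \frac{29807}{324}} = \frac{1}{- \frac{78407}{324}} = - \frac{324}{78407} \approx -0.0041323$)
$g^{2} = \left(- \frac{324}{78407}\right)^{2} = \frac{104976}{6147657649}$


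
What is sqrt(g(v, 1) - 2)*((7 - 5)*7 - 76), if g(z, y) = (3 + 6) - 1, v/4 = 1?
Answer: -62*sqrt(6) ≈ -151.87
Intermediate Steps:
v = 4 (v = 4*1 = 4)
g(z, y) = 8 (g(z, y) = 9 - 1 = 8)
sqrt(g(v, 1) - 2)*((7 - 5)*7 - 76) = sqrt(8 - 2)*((7 - 5)*7 - 76) = sqrt(6)*(2*7 - 76) = sqrt(6)*(14 - 76) = sqrt(6)*(-62) = -62*sqrt(6)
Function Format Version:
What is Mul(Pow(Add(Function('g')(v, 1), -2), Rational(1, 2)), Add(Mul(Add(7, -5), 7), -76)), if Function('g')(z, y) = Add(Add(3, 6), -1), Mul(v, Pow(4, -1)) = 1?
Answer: Mul(-62, Pow(6, Rational(1, 2))) ≈ -151.87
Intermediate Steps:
v = 4 (v = Mul(4, 1) = 4)
Function('g')(z, y) = 8 (Function('g')(z, y) = Add(9, -1) = 8)
Mul(Pow(Add(Function('g')(v, 1), -2), Rational(1, 2)), Add(Mul(Add(7, -5), 7), -76)) = Mul(Pow(Add(8, -2), Rational(1, 2)), Add(Mul(Add(7, -5), 7), -76)) = Mul(Pow(6, Rational(1, 2)), Add(Mul(2, 7), -76)) = Mul(Pow(6, Rational(1, 2)), Add(14, -76)) = Mul(Pow(6, Rational(1, 2)), -62) = Mul(-62, Pow(6, Rational(1, 2)))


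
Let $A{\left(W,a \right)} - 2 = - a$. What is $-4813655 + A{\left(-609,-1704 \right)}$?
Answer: $-4811949$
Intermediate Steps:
$A{\left(W,a \right)} = 2 - a$
$-4813655 + A{\left(-609,-1704 \right)} = -4813655 + \left(2 - -1704\right) = -4813655 + \left(2 + 1704\right) = -4813655 + 1706 = -4811949$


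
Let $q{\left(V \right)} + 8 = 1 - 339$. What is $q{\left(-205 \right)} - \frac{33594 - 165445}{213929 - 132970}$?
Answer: $- \frac{27879963}{80959} \approx -344.37$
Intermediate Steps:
$q{\left(V \right)} = -346$ ($q{\left(V \right)} = -8 + \left(1 - 339\right) = -8 - 338 = -346$)
$q{\left(-205 \right)} - \frac{33594 - 165445}{213929 - 132970} = -346 - \frac{33594 - 165445}{213929 - 132970} = -346 - - \frac{131851}{80959} = -346 + \frac{131851}{80959} = - \frac{27879963}{80959}$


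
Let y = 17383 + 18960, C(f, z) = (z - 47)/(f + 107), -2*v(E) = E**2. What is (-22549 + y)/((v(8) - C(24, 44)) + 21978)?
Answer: 1807014/2874929 ≈ 0.62854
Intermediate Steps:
v(E) = -E**2/2
C(f, z) = (-47 + z)/(107 + f)
y = 36343
(-22549 + y)/((v(8) - C(24, 44)) + 21978) = (-22549 + 36343)/((-1/2*8**2 - (-47 + 44)/(107 + 24)) + 21978) = 13794/((-1/2*64 - (-3)/131) + 21978) = 13794/((-32 - (-3)/131) + 21978) = 13794/((-32 - 1*(-3/131)) + 21978) = 13794/((-32 + 3/131) + 21978) = 13794/(-4189/131 + 21978) = 13794/(2874929/131) = 13794*(131/2874929) = 1807014/2874929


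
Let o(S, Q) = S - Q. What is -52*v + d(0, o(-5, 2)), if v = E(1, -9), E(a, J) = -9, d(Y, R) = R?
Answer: 461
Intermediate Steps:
v = -9
-52*v + d(0, o(-5, 2)) = -52*(-9) + (-5 - 1*2) = 468 + (-5 - 2) = 468 - 7 = 461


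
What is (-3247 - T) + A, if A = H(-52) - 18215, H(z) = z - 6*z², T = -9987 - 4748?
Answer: -23003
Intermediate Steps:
T = -14735
H(z) = z - 6*z²
A = -34491 (A = -52*(1 - 6*(-52)) - 18215 = -52*(1 + 312) - 18215 = -52*313 - 18215 = -16276 - 18215 = -34491)
(-3247 - T) + A = (-3247 - 1*(-14735)) - 34491 = (-3247 + 14735) - 34491 = 11488 - 34491 = -23003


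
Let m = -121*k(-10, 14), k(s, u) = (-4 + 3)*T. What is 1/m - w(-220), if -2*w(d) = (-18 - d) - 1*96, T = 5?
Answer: 32066/605 ≈ 53.002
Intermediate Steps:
k(s, u) = -5 (k(s, u) = (-4 + 3)*5 = -1*5 = -5)
m = 605 (m = -121*(-5) = 605)
w(d) = 57 + d/2 (w(d) = -((-18 - d) - 1*96)/2 = -((-18 - d) - 96)/2 = -(-114 - d)/2 = 57 + d/2)
1/m - w(-220) = 1/605 - (57 + (1/2)*(-220)) = 1/605 - (57 - 110) = 1/605 - 1*(-53) = 1/605 + 53 = 32066/605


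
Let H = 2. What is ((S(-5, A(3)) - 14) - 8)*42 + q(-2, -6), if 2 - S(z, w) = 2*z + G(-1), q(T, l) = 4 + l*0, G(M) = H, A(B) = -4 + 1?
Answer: -500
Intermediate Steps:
A(B) = -3
G(M) = 2
q(T, l) = 4 (q(T, l) = 4 + 0 = 4)
S(z, w) = -2*z (S(z, w) = 2 - (2*z + 2) = 2 - (2 + 2*z) = 2 + (-2 - 2*z) = -2*z)
((S(-5, A(3)) - 14) - 8)*42 + q(-2, -6) = ((-2*(-5) - 14) - 8)*42 + 4 = ((10 - 14) - 8)*42 + 4 = (-4 - 8)*42 + 4 = -12*42 + 4 = -504 + 4 = -500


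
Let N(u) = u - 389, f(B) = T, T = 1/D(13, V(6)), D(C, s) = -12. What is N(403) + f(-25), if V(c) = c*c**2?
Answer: 167/12 ≈ 13.917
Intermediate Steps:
V(c) = c**3
T = -1/12 (T = 1/(-12) = -1/12 ≈ -0.083333)
f(B) = -1/12
N(u) = -389 + u
N(403) + f(-25) = (-389 + 403) - 1/12 = 14 - 1/12 = 167/12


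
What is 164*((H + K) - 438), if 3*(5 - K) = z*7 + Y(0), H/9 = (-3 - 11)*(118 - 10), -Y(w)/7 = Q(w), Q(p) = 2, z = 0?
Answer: -6905876/3 ≈ -2.3020e+6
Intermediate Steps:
Y(w) = -14 (Y(w) = -7*2 = -14)
H = -13608 (H = 9*((-3 - 11)*(118 - 10)) = 9*(-14*108) = 9*(-1512) = -13608)
K = 29/3 (K = 5 - (0*7 - 14)/3 = 5 - (0 - 14)/3 = 5 - 1/3*(-14) = 5 + 14/3 = 29/3 ≈ 9.6667)
164*((H + K) - 438) = 164*((-13608 + 29/3) - 438) = 164*(-40795/3 - 438) = 164*(-42109/3) = -6905876/3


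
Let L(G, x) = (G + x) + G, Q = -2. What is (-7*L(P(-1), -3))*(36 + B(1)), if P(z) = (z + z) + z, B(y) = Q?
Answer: 2142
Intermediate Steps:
B(y) = -2
P(z) = 3*z (P(z) = 2*z + z = 3*z)
L(G, x) = x + 2*G
(-7*L(P(-1), -3))*(36 + B(1)) = (-7*(-3 + 2*(3*(-1))))*(36 - 2) = -7*(-3 + 2*(-3))*34 = -7*(-3 - 6)*34 = -7*(-9)*34 = 63*34 = 2142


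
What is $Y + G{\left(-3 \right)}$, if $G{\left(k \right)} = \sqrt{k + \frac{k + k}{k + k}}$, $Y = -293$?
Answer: $-293 + i \sqrt{2} \approx -293.0 + 1.4142 i$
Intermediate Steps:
$G{\left(k \right)} = \sqrt{1 + k}$ ($G{\left(k \right)} = \sqrt{k + \frac{2 k}{2 k}} = \sqrt{k + 2 k \frac{1}{2 k}} = \sqrt{k + 1} = \sqrt{1 + k}$)
$Y + G{\left(-3 \right)} = -293 + \sqrt{1 - 3} = -293 + \sqrt{-2} = -293 + i \sqrt{2}$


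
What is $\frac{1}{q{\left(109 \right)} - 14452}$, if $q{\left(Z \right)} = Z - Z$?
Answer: $- \frac{1}{14452} \approx -6.9195 \cdot 10^{-5}$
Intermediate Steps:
$q{\left(Z \right)} = 0$
$\frac{1}{q{\left(109 \right)} - 14452} = \frac{1}{0 - 14452} = \frac{1}{-14452} = - \frac{1}{14452}$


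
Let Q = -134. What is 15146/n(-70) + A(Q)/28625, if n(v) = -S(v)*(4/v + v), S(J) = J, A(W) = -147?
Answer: -217137569/70188500 ≈ -3.0936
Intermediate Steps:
n(v) = -v*(v + 4/v) (n(v) = -v*(4/v + v) = -v*(v + 4/v))
15146/n(-70) + A(Q)/28625 = 15146/(-4 - 1*(-70)²) - 147/28625 = 15146/(-4 - 1*4900) - 147*1/28625 = 15146/(-4 - 4900) - 147/28625 = 15146/(-4904) - 147/28625 = 15146*(-1/4904) - 147/28625 = -7573/2452 - 147/28625 = -217137569/70188500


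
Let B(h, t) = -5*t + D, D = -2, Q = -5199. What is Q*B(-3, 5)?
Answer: 140373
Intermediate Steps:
B(h, t) = -2 - 5*t (B(h, t) = -5*t - 2 = -2 - 5*t)
Q*B(-3, 5) = -5199*(-2 - 5*5) = -5199*(-2 - 25) = -5199*(-27) = 140373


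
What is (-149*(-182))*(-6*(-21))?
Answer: 3416868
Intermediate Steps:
(-149*(-182))*(-6*(-21)) = 27118*126 = 3416868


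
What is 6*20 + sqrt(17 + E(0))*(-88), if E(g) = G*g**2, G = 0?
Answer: 120 - 88*sqrt(17) ≈ -242.83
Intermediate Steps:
E(g) = 0 (E(g) = 0*g**2 = 0)
6*20 + sqrt(17 + E(0))*(-88) = 6*20 + sqrt(17 + 0)*(-88) = 120 + sqrt(17)*(-88) = 120 - 88*sqrt(17)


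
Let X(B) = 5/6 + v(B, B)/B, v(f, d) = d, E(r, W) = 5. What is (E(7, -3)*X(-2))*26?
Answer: 715/3 ≈ 238.33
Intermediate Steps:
X(B) = 11/6 (X(B) = 5/6 + B/B = 5*(⅙) + 1 = ⅚ + 1 = 11/6)
(E(7, -3)*X(-2))*26 = (5*(11/6))*26 = (55/6)*26 = 715/3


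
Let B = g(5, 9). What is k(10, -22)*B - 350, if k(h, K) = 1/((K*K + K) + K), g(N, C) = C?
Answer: -153991/440 ≈ -349.98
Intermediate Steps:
B = 9
k(h, K) = 1/(K² + 2*K) (k(h, K) = 1/((K² + K) + K) = 1/((K + K²) + K) = 1/(K² + 2*K))
k(10, -22)*B - 350 = (1/((-22)*(2 - 22)))*9 - 350 = -1/22/(-20)*9 - 350 = -1/22*(-1/20)*9 - 350 = (1/440)*9 - 350 = 9/440 - 350 = -153991/440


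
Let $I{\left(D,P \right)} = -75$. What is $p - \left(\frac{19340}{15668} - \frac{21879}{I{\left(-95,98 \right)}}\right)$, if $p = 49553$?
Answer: $\frac{4823789969}{97925} \approx 49260.0$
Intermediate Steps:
$p - \left(\frac{19340}{15668} - \frac{21879}{I{\left(-95,98 \right)}}\right) = 49553 - \left(\frac{19340}{15668} - \frac{21879}{-75}\right) = 49553 - \left(19340 \cdot \frac{1}{15668} - - \frac{7293}{25}\right) = 49553 - \left(\frac{4835}{3917} + \frac{7293}{25}\right) = 49553 - \frac{28687556}{97925} = \frac{4823789969}{97925}$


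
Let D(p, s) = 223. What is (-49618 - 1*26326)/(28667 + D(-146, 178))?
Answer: -37972/14445 ≈ -2.6287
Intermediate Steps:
(-49618 - 1*26326)/(28667 + D(-146, 178)) = (-49618 - 1*26326)/(28667 + 223) = (-49618 - 26326)/28890 = -75944*1/28890 = -37972/14445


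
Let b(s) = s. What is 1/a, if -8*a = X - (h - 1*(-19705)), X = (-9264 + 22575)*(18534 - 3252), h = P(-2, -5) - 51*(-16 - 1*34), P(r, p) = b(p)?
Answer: -2/50849113 ≈ -3.9332e-8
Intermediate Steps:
P(r, p) = p
h = 2545 (h = -5 - 51*(-16 - 1*34) = -5 - 51*(-16 - 34) = -5 - 51*(-50) = -5 + 2550 = 2545)
X = 203418702 (X = 13311*15282 = 203418702)
a = -50849113/2 (a = -(203418702 - (2545 - 1*(-19705)))/8 = -(203418702 - (2545 + 19705))/8 = -(203418702 - 1*22250)/8 = -(203418702 - 22250)/8 = -⅛*203396452 = -50849113/2 ≈ -2.5425e+7)
1/a = 1/(-50849113/2) = -2/50849113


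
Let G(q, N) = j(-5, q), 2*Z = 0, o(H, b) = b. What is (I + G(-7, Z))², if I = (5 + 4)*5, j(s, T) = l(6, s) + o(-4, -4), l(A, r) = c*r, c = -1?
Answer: 2116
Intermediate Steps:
Z = 0 (Z = (½)*0 = 0)
l(A, r) = -r
j(s, T) = -4 - s (j(s, T) = -s - 4 = -4 - s)
G(q, N) = 1 (G(q, N) = -4 - 1*(-5) = -4 + 5 = 1)
I = 45 (I = 9*5 = 45)
(I + G(-7, Z))² = (45 + 1)² = 46² = 2116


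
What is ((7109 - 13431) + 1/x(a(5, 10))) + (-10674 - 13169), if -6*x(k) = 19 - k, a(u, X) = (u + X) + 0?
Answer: -60333/2 ≈ -30167.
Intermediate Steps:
a(u, X) = X + u (a(u, X) = (X + u) + 0 = X + u)
x(k) = -19/6 + k/6 (x(k) = -(19 - k)/6 = -19/6 + k/6)
((7109 - 13431) + 1/x(a(5, 10))) + (-10674 - 13169) = ((7109 - 13431) + 1/(-19/6 + (10 + 5)/6)) + (-10674 - 13169) = (-6322 + 1/(-19/6 + (⅙)*15)) - 23843 = (-6322 + 1/(-19/6 + 5/2)) - 23843 = (-6322 + 1/(-⅔)) - 23843 = (-6322 - 3/2) - 23843 = -12647/2 - 23843 = -60333/2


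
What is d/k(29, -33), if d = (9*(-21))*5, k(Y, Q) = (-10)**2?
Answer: -189/20 ≈ -9.4500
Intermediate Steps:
k(Y, Q) = 100
d = -945 (d = -189*5 = -945)
d/k(29, -33) = -945/100 = -945*1/100 = -189/20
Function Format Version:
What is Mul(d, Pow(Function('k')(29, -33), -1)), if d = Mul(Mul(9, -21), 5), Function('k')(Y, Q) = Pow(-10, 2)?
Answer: Rational(-189, 20) ≈ -9.4500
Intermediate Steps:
Function('k')(Y, Q) = 100
d = -945 (d = Mul(-189, 5) = -945)
Mul(d, Pow(Function('k')(29, -33), -1)) = Mul(-945, Pow(100, -1)) = Mul(-945, Rational(1, 100)) = Rational(-189, 20)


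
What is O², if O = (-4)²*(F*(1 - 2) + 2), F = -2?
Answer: 4096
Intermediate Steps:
O = 64 (O = (-4)²*(-2*(1 - 2) + 2) = 16*(-2*(-1) + 2) = 16*(2 + 2) = 16*4 = 64)
O² = 64² = 4096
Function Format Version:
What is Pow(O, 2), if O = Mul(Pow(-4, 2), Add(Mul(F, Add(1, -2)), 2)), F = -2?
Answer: 4096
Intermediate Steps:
O = 64 (O = Mul(Pow(-4, 2), Add(Mul(-2, Add(1, -2)), 2)) = Mul(16, Add(Mul(-2, -1), 2)) = Mul(16, Add(2, 2)) = Mul(16, 4) = 64)
Pow(O, 2) = Pow(64, 2) = 4096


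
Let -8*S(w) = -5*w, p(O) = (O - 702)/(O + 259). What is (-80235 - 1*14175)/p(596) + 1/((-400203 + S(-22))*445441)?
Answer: 28780581041169190213/37793865259391 ≈ 7.6152e+5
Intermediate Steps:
p(O) = (-702 + O)/(259 + O)
S(w) = 5*w/8 (S(w) = -(-5)*w/8 = 5*w/8)
(-80235 - 1*14175)/p(596) + 1/((-400203 + S(-22))*445441) = (-80235 - 1*14175)/(((-702 + 596)/(259 + 596))) + 1/((-400203 + (5/8)*(-22))*445441) = (-80235 - 14175)/((-106/855)) + (1/445441)/(-400203 - 55/4) = -94410/((1/855)*(-106)) + (1/445441)/(-1600867/4) = -94410/(-106/855) - 4/1600867*1/445441 = -94410*(-855/106) - 4/713091797347 = 40360275/53 - 4/713091797347 = 28780581041169190213/37793865259391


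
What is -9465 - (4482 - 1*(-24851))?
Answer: -38798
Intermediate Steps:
-9465 - (4482 - 1*(-24851)) = -9465 - (4482 + 24851) = -9465 - 1*29333 = -9465 - 29333 = -38798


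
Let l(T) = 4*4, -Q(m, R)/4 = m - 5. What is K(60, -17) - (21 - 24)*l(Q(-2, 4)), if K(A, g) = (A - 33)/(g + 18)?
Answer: 75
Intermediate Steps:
Q(m, R) = 20 - 4*m (Q(m, R) = -4*(m - 5) = -4*(-5 + m) = 20 - 4*m)
K(A, g) = (-33 + A)/(18 + g)
l(T) = 16
K(60, -17) - (21 - 24)*l(Q(-2, 4)) = (-33 + 60)/(18 - 17) - (21 - 24)*16 = 27/1 - (-3)*16 = 1*27 - 1*(-48) = 27 + 48 = 75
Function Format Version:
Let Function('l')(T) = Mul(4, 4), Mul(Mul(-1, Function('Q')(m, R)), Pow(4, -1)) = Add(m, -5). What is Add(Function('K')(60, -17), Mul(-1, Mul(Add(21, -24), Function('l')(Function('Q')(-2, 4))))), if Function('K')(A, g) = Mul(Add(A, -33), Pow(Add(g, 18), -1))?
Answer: 75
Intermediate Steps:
Function('Q')(m, R) = Add(20, Mul(-4, m)) (Function('Q')(m, R) = Mul(-4, Add(m, -5)) = Mul(-4, Add(-5, m)) = Add(20, Mul(-4, m)))
Function('K')(A, g) = Mul(Pow(Add(18, g), -1), Add(-33, A)) (Function('K')(A, g) = Mul(Add(-33, A), Pow(Add(18, g), -1)) = Mul(Pow(Add(18, g), -1), Add(-33, A)))
Function('l')(T) = 16
Add(Function('K')(60, -17), Mul(-1, Mul(Add(21, -24), Function('l')(Function('Q')(-2, 4))))) = Add(Mul(Pow(Add(18, -17), -1), Add(-33, 60)), Mul(-1, Mul(Add(21, -24), 16))) = Add(Mul(Pow(1, -1), 27), Mul(-1, Mul(-3, 16))) = Add(Mul(1, 27), Mul(-1, -48)) = Add(27, 48) = 75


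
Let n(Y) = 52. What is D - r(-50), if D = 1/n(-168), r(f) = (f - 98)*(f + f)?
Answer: -769599/52 ≈ -14800.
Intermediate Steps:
r(f) = 2*f*(-98 + f) (r(f) = (-98 + f)*(2*f) = 2*f*(-98 + f))
D = 1/52 ≈ 0.019231
D - r(-50) = 1/52 - 2*(-50)*(-98 - 50) = 1/52 - 2*(-50)*(-148) = 1/52 - 1*14800 = 1/52 - 14800 = -769599/52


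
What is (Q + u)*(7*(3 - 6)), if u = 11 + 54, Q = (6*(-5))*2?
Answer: -105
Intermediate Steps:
Q = -60 (Q = -30*2 = -60)
u = 65
(Q + u)*(7*(3 - 6)) = (-60 + 65)*(7*(3 - 6)) = 5*(7*(-3)) = 5*(-21) = -105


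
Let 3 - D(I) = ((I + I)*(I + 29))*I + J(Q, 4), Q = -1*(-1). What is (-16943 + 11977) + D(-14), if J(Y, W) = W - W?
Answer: -10843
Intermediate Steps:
Q = 1
J(Y, W) = 0
D(I) = 3 - 2*I²*(29 + I) (D(I) = 3 - (((I + I)*(I + 29))*I + 0) = 3 - (((2*I)*(29 + I))*I + 0) = 3 - ((2*I*(29 + I))*I + 0) = 3 - (2*I²*(29 + I) + 0) = 3 - 2*I²*(29 + I))
(-16943 + 11977) + D(-14) = (-16943 + 11977) + (3 - 58*(-14)² - 2*(-14)³) = -4966 + (3 - 58*196 - 2*(-2744)) = -4966 + (3 - 11368 + 5488) = -4966 - 5877 = -10843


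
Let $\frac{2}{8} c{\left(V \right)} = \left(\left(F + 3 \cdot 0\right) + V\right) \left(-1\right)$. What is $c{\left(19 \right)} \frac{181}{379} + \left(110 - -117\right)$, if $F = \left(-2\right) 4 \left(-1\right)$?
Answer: $\frac{66485}{379} \approx 175.42$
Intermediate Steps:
$F = 8$ ($F = \left(-8\right) \left(-1\right) = 8$)
$c{\left(V \right)} = -32 - 4 V$ ($c{\left(V \right)} = 4 \left(\left(8 + 3 \cdot 0\right) + V\right) \left(-1\right) = 4 \left(\left(8 + 0\right) + V\right) \left(-1\right) = 4 \left(8 + V\right) \left(-1\right) = 4 \left(-8 - V\right) = -32 - 4 V$)
$c{\left(19 \right)} \frac{181}{379} + \left(110 - -117\right) = \left(-32 - 76\right) \frac{181}{379} + \left(110 - -117\right) = \left(-32 - 76\right) 181 \cdot \frac{1}{379} + \left(110 + 117\right) = \left(-108\right) \frac{181}{379} + 227 = - \frac{19548}{379} + 227 = \frac{66485}{379}$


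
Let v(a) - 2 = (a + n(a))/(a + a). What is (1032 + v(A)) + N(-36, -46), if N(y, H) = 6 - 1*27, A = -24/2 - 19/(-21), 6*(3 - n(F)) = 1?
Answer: 944463/932 ≈ 1013.4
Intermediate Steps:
n(F) = 17/6 (n(F) = 3 - ⅙*1 = 3 - ⅙ = 17/6)
A = -233/21 (A = -24*½ - 19*(-1/21) = -12 + 19/21 = -233/21 ≈ -11.095)
N(y, H) = -21 (N(y, H) = 6 - 27 = -21)
v(a) = 2 + (17/6 + a)/(2*a) (v(a) = 2 + (a + 17/6)/(a + a) = 2 + (17/6 + a)/((2*a)) = 2 + (17/6 + a)*(1/(2*a)) = 2 + (17/6 + a)/(2*a))
(1032 + v(A)) + N(-36, -46) = (1032 + (17 + 30*(-233/21))/(12*(-233/21))) - 21 = (1032 + (1/12)*(-21/233)*(17 - 2330/7)) - 21 = (1032 + (1/12)*(-21/233)*(-2211/7)) - 21 = (1032 + 2211/932) - 21 = 964035/932 - 21 = 944463/932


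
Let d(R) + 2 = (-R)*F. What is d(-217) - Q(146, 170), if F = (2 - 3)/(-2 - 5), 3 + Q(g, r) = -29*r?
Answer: 4962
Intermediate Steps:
Q(g, r) = -3 - 29*r
F = ⅐ (F = -1/(-7) = -1*(-⅐) = ⅐ ≈ 0.14286)
d(R) = -2 - R/7 (d(R) = -2 - R*(⅐) = -2 - R/7)
d(-217) - Q(146, 170) = (-2 - ⅐*(-217)) - (-3 - 29*170) = (-2 + 31) - (-3 - 4930) = 29 - 1*(-4933) = 29 + 4933 = 4962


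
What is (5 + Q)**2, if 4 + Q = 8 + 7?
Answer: 256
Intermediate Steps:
Q = 11 (Q = -4 + (8 + 7) = -4 + 15 = 11)
(5 + Q)**2 = (5 + 11)**2 = 16**2 = 256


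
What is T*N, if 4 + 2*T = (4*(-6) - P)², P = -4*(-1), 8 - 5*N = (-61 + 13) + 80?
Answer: -1872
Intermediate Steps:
N = -24/5 (N = 8/5 - ((-61 + 13) + 80)/5 = 8/5 - (-48 + 80)/5 = 8/5 - ⅕*32 = 8/5 - 32/5 = -24/5 ≈ -4.8000)
P = 4
T = 390 (T = -2 + (4*(-6) - 1*4)²/2 = -2 + (-24 - 4)²/2 = -2 + (½)*(-28)² = -2 + (½)*784 = -2 + 392 = 390)
T*N = 390*(-24/5) = -1872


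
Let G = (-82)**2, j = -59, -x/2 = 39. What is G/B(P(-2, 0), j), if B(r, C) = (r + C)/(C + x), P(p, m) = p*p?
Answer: 921188/55 ≈ 16749.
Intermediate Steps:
x = -78 (x = -2*39 = -78)
P(p, m) = p**2
B(r, C) = (C + r)/(-78 + C) (B(r, C) = (r + C)/(C - 78) = (C + r)/(-78 + C))
G = 6724
G/B(P(-2, 0), j) = 6724/(((-59 + (-2)**2)/(-78 - 59))) = 6724/(((-59 + 4)/(-137))) = 6724/((-1/137*(-55))) = 6724/(55/137) = 6724*(137/55) = 921188/55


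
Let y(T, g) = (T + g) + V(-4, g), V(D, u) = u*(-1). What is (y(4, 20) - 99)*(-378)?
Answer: 35910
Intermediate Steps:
V(D, u) = -u
y(T, g) = T (y(T, g) = (T + g) - g = T)
(y(4, 20) - 99)*(-378) = (4 - 99)*(-378) = -95*(-378) = 35910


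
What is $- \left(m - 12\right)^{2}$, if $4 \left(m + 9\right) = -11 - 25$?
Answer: $-900$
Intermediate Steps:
$m = -18$ ($m = -9 + \frac{-11 - 25}{4} = -9 + \frac{1}{4} \left(-36\right) = -9 - 9 = -18$)
$- \left(m - 12\right)^{2} = - \left(-18 - 12\right)^{2} = - \left(-30\right)^{2} = \left(-1\right) 900 = -900$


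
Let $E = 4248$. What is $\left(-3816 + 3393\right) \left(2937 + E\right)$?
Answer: $-3039255$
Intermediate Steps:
$\left(-3816 + 3393\right) \left(2937 + E\right) = \left(-3816 + 3393\right) \left(2937 + 4248\right) = \left(-423\right) 7185 = -3039255$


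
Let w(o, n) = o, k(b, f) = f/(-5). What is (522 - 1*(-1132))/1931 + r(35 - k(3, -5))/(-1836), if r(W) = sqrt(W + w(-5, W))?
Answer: 1654/1931 - sqrt(29)/1836 ≈ 0.85362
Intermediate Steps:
k(b, f) = -f/5 (k(b, f) = f*(-1/5) = -f/5)
r(W) = sqrt(-5 + W) (r(W) = sqrt(W - 5) = sqrt(-5 + W))
(522 - 1*(-1132))/1931 + r(35 - k(3, -5))/(-1836) = (522 - 1*(-1132))/1931 + sqrt(-5 + (35 - (-1)*(-5)/5))/(-1836) = (522 + 1132)*(1/1931) + sqrt(-5 + (35 - 1*1))*(-1/1836) = 1654*(1/1931) + sqrt(-5 + (35 - 1))*(-1/1836) = 1654/1931 + sqrt(-5 + 34)*(-1/1836) = 1654/1931 + sqrt(29)*(-1/1836) = 1654/1931 - sqrt(29)/1836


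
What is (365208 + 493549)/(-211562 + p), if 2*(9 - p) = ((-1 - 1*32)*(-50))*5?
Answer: -858757/215678 ≈ -3.9817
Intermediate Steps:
p = -4116 (p = 9 - (-1 - 1*32)*(-50)*5/2 = 9 - (-1 - 32)*(-50)*5/2 = 9 - (-33*(-50))*5/2 = 9 - 825*5 = 9 - ½*8250 = 9 - 4125 = -4116)
(365208 + 493549)/(-211562 + p) = (365208 + 493549)/(-211562 - 4116) = 858757/(-215678) = 858757*(-1/215678) = -858757/215678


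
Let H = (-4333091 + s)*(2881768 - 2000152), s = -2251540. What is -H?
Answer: 5805116043696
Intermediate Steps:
H = -5805116043696 (H = (-4333091 - 2251540)*(2881768 - 2000152) = -6584631*881616 = -5805116043696)
-H = -1*(-5805116043696) = 5805116043696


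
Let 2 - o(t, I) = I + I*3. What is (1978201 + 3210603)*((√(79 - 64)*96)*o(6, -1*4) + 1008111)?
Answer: 5230890389244 + 8966253312*√15 ≈ 5.2656e+12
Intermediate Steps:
o(t, I) = 2 - 4*I (o(t, I) = 2 - (I + I*3) = 2 - (I + 3*I) = 2 - 4*I)
(1978201 + 3210603)*((√(79 - 64)*96)*o(6, -1*4) + 1008111) = (1978201 + 3210603)*((√(79 - 64)*96)*(2 - (-4)*4) + 1008111) = 5188804*((√15*96)*(2 - 4*(-4)) + 1008111) = 5188804*((96*√15)*(2 + 16) + 1008111) = 5188804*((96*√15)*18 + 1008111) = 5188804*(1728*√15 + 1008111) = 5188804*(1008111 + 1728*√15) = 5230890389244 + 8966253312*√15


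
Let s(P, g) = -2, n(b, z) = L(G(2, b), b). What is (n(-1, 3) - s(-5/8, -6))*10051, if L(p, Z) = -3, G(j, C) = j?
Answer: -10051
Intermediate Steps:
n(b, z) = -3
(n(-1, 3) - s(-5/8, -6))*10051 = (-3 - 1*(-2))*10051 = (-3 + 2)*10051 = -1*10051 = -10051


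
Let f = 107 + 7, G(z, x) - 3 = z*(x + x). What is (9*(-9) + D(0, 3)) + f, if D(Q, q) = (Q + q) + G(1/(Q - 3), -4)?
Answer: 125/3 ≈ 41.667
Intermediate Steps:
G(z, x) = 3 + 2*x*z (G(z, x) = 3 + z*(x + x) = 3 + z*(2*x) = 3 + 2*x*z)
f = 114
D(Q, q) = 3 + Q + q - 8/(-3 + Q) (D(Q, q) = (Q + q) + (3 + 2*(-4)/(Q - 3)) = (Q + q) + (3 + 2*(-4)/(-3 + Q)) = (Q + q) + (3 - 8/(-3 + Q)) = 3 + Q + q - 8/(-3 + Q))
(9*(-9) + D(0, 3)) + f = (9*(-9) + (-8 + (-3 + 0)*(3 + 0 + 3))/(-3 + 0)) + 114 = (-81 + (-8 - 3*6)/(-3)) + 114 = (-81 - (-8 - 18)/3) + 114 = (-81 - ⅓*(-26)) + 114 = (-81 + 26/3) + 114 = -217/3 + 114 = 125/3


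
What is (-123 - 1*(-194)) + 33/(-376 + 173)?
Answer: 14380/203 ≈ 70.837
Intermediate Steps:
(-123 - 1*(-194)) + 33/(-376 + 173) = (-123 + 194) + 33/(-203) = 71 + 33*(-1/203) = 71 - 33/203 = 14380/203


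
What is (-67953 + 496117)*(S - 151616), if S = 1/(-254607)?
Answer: -16528198631929732/254607 ≈ -6.4916e+10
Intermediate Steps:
S = -1/254607 ≈ -3.9276e-6
(-67953 + 496117)*(S - 151616) = (-67953 + 496117)*(-1/254607 - 151616) = 428164*(-38602494913/254607) = -16528198631929732/254607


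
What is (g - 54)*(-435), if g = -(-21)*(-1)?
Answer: 32625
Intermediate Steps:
g = -21 (g = -7*(-3)*(-1) = 21*(-1) = -21)
(g - 54)*(-435) = (-21 - 54)*(-435) = -75*(-435) = 32625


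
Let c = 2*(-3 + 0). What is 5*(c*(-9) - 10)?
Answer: 220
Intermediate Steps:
c = -6 (c = 2*(-3) = -6)
5*(c*(-9) - 10) = 5*(-6*(-9) - 10) = 5*(54 - 10) = 5*44 = 220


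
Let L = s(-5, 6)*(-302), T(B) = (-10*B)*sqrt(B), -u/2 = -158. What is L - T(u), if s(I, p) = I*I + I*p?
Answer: 1510 + 6320*sqrt(79) ≈ 57683.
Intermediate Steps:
u = 316 (u = -2*(-158) = 316)
s(I, p) = I**2 + I*p
T(B) = -10*B**(3/2)
L = 1510 (L = -5*(-5 + 6)*(-302) = -5*1*(-302) = -5*(-302) = 1510)
L - T(u) = 1510 - (-10)*316**(3/2) = 1510 - (-10)*632*sqrt(79) = 1510 - (-6320)*sqrt(79) = 1510 + 6320*sqrt(79)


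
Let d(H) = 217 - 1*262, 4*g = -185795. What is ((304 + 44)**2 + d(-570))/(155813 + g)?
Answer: 161412/145819 ≈ 1.1069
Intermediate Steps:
g = -185795/4 (g = (1/4)*(-185795) = -185795/4 ≈ -46449.)
d(H) = -45 (d(H) = 217 - 262 = -45)
((304 + 44)**2 + d(-570))/(155813 + g) = ((304 + 44)**2 - 45)/(155813 - 185795/4) = (348**2 - 45)/(437457/4) = (121104 - 45)*(4/437457) = 121059*(4/437457) = 161412/145819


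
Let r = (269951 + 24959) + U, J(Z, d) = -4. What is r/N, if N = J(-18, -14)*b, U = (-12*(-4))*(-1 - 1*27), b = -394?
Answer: 146783/788 ≈ 186.27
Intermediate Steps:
U = -1344 (U = 48*(-1 - 27) = 48*(-28) = -1344)
r = 293566 (r = (269951 + 24959) - 1344 = 294910 - 1344 = 293566)
N = 1576 (N = -4*(-394) = 1576)
r/N = 293566/1576 = 293566*(1/1576) = 146783/788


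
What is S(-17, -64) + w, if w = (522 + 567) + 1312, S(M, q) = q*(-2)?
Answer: 2529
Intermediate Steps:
S(M, q) = -2*q
w = 2401 (w = 1089 + 1312 = 2401)
S(-17, -64) + w = -2*(-64) + 2401 = 128 + 2401 = 2529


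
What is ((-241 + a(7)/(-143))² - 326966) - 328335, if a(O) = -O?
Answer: -12213034213/20449 ≈ -5.9724e+5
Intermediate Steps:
((-241 + a(7)/(-143))² - 326966) - 328335 = ((-241 - 1*7/(-143))² - 326966) - 328335 = ((-241 - 7*(-1/143))² - 326966) - 328335 = ((-241 + 7/143)² - 326966) - 328335 = ((-34456/143)² - 326966) - 328335 = (1187215936/20449 - 326966) - 328335 = -5498911798/20449 - 328335 = -12213034213/20449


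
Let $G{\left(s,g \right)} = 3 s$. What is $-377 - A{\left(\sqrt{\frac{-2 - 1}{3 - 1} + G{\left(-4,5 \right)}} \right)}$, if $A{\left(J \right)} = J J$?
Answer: $- \frac{727}{2} \approx -363.5$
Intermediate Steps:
$A{\left(J \right)} = J^{2}$
$-377 - A{\left(\sqrt{\frac{-2 - 1}{3 - 1} + G{\left(-4,5 \right)}} \right)} = -377 - \left(\sqrt{\frac{-2 - 1}{3 - 1} + 3 \left(-4\right)}\right)^{2} = -377 - \left(\sqrt{- \frac{3}{2} - 12}\right)^{2} = -377 - \left(\sqrt{- \frac{27}{2}}\right)^{2} = -377 - \left(\frac{3 i \sqrt{6}}{2}\right)^{2} = -377 - - \frac{27}{2} = -377 + \frac{27}{2} = - \frac{727}{2}$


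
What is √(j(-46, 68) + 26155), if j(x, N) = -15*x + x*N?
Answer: √23717 ≈ 154.00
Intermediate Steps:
j(x, N) = -15*x + N*x
√(j(-46, 68) + 26155) = √(-46*(-15 + 68) + 26155) = √(-46*53 + 26155) = √(-2438 + 26155) = √23717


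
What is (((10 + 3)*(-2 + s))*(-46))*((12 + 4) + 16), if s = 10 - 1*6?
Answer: -38272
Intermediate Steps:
s = 4 (s = 10 - 6 = 4)
(((10 + 3)*(-2 + s))*(-46))*((12 + 4) + 16) = (((10 + 3)*(-2 + 4))*(-46))*((12 + 4) + 16) = ((13*2)*(-46))*(16 + 16) = (26*(-46))*32 = -1196*32 = -38272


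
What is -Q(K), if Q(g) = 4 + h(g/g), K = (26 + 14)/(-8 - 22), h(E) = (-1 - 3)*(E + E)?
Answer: 4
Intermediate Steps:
h(E) = -8*E
K = -4/3 (K = 40/(-30) = 40*(-1/30) = -4/3 ≈ -1.3333)
Q(g) = -4 (Q(g) = 4 - 8*g/g = 4 - 8*1 = 4 - 8 = -4)
-Q(K) = -1*(-4) = 4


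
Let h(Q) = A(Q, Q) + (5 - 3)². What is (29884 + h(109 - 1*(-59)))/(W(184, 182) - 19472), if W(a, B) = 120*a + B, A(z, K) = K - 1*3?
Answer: 30053/2790 ≈ 10.772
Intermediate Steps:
A(z, K) = -3 + K (A(z, K) = K - 3 = -3 + K)
W(a, B) = B + 120*a
h(Q) = 1 + Q (h(Q) = (-3 + Q) + (5 - 3)² = (-3 + Q) + 2² = (-3 + Q) + 4 = 1 + Q)
(29884 + h(109 - 1*(-59)))/(W(184, 182) - 19472) = (29884 + (1 + (109 - 1*(-59))))/((182 + 120*184) - 19472) = (29884 + (1 + (109 + 59)))/((182 + 22080) - 19472) = (29884 + (1 + 168))/(22262 - 19472) = (29884 + 169)/2790 = 30053*(1/2790) = 30053/2790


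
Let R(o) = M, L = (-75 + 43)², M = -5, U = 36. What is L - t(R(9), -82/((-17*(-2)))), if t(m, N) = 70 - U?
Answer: 990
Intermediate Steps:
L = 1024 (L = (-32)² = 1024)
R(o) = -5
t(m, N) = 34 (t(m, N) = 70 - 1*36 = 70 - 36 = 34)
L - t(R(9), -82/((-17*(-2)))) = 1024 - 1*34 = 1024 - 34 = 990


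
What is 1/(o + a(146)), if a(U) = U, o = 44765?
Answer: 1/44911 ≈ 2.2266e-5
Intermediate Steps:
1/(o + a(146)) = 1/(44765 + 146) = 1/44911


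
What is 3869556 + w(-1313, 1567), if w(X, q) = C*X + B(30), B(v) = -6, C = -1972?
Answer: 6458786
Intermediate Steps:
w(X, q) = -6 - 1972*X (w(X, q) = -1972*X - 6 = -6 - 1972*X)
3869556 + w(-1313, 1567) = 3869556 + (-6 - 1972*(-1313)) = 3869556 + (-6 + 2589236) = 3869556 + 2589230 = 6458786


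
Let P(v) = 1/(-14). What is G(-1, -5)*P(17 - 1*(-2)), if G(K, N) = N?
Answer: 5/14 ≈ 0.35714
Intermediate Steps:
P(v) = -1/14
G(-1, -5)*P(17 - 1*(-2)) = -5*(-1/14) = 5/14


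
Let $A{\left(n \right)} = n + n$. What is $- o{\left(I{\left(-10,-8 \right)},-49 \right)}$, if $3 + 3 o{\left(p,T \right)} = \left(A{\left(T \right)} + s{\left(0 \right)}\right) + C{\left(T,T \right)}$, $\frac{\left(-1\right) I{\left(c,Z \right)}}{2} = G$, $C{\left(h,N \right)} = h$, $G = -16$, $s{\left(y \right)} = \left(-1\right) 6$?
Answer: $52$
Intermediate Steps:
$s{\left(y \right)} = -6$
$A{\left(n \right)} = 2 n$
$I{\left(c,Z \right)} = 32$ ($I{\left(c,Z \right)} = \left(-2\right) \left(-16\right) = 32$)
$o{\left(p,T \right)} = -3 + T$ ($o{\left(p,T \right)} = -1 + \frac{\left(2 T - 6\right) + T}{3} = -1 + \frac{\left(-6 + 2 T\right) + T}{3} = -1 + \frac{-6 + 3 T}{3} = -1 + \left(-2 + T\right) = -3 + T$)
$- o{\left(I{\left(-10,-8 \right)},-49 \right)} = - (-3 - 49) = \left(-1\right) \left(-52\right) = 52$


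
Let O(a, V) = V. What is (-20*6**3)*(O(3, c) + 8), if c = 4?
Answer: -51840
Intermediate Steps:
(-20*6**3)*(O(3, c) + 8) = (-20*6**3)*(4 + 8) = -20*216*12 = -4320*12 = -51840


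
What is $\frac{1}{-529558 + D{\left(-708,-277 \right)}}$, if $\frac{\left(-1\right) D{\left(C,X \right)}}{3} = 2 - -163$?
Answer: $- \frac{1}{530053} \approx -1.8866 \cdot 10^{-6}$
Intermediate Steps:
$D{\left(C,X \right)} = -495$ ($D{\left(C,X \right)} = - 3 \left(2 - -163\right) = - 3 \left(2 + 163\right) = \left(-3\right) 165 = -495$)
$\frac{1}{-529558 + D{\left(-708,-277 \right)}} = \frac{1}{-529558 - 495} = \frac{1}{-530053} = - \frac{1}{530053}$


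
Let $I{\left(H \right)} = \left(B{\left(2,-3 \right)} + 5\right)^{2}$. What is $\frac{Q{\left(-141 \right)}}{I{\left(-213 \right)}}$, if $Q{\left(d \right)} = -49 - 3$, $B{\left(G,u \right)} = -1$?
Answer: $- \frac{13}{4} \approx -3.25$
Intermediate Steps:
$Q{\left(d \right)} = -52$
$I{\left(H \right)} = 16$ ($I{\left(H \right)} = \left(-1 + 5\right)^{2} = 4^{2} = 16$)
$\frac{Q{\left(-141 \right)}}{I{\left(-213 \right)}} = - \frac{52}{16} = \left(-52\right) \frac{1}{16} = - \frac{13}{4}$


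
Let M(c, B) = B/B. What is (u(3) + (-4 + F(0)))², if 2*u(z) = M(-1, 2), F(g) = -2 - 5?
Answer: 441/4 ≈ 110.25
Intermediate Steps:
F(g) = -7
M(c, B) = 1
u(z) = ½ (u(z) = (½)*1 = ½)
(u(3) + (-4 + F(0)))² = (½ + (-4 - 7))² = (½ - 11)² = (-21/2)² = 441/4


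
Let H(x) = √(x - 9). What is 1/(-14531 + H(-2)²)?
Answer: -1/14542 ≈ -6.8766e-5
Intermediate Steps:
H(x) = √(-9 + x)
1/(-14531 + H(-2)²) = 1/(-14531 + (√(-9 - 2))²) = 1/(-14531 + (√(-11))²) = 1/(-14531 + (I*√11)²) = 1/(-14531 - 11) = 1/(-14542) = -1/14542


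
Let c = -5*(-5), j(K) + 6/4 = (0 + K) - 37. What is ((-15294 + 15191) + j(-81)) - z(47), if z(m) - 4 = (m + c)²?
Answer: -10821/2 ≈ -5410.5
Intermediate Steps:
j(K) = -77/2 + K (j(K) = -3/2 + ((0 + K) - 37) = -3/2 + (K - 37) = -3/2 + (-37 + K) = -77/2 + K)
c = 25
z(m) = 4 + (25 + m)² (z(m) = 4 + (m + 25)² = 4 + (25 + m)²)
((-15294 + 15191) + j(-81)) - z(47) = ((-15294 + 15191) + (-77/2 - 81)) - (4 + (25 + 47)²) = (-103 - 239/2) - (4 + 72²) = -445/2 - (4 + 5184) = -445/2 - 1*5188 = -445/2 - 5188 = -10821/2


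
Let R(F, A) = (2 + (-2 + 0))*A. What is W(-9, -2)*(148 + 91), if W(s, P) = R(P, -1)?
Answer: 0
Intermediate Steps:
R(F, A) = 0 (R(F, A) = (2 - 2)*A = 0*A = 0)
W(s, P) = 0
W(-9, -2)*(148 + 91) = 0*(148 + 91) = 0*239 = 0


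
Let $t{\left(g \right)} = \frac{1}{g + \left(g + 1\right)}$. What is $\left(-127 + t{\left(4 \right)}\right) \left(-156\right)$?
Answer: $\frac{59384}{3} \approx 19795.0$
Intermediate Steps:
$t{\left(g \right)} = \frac{1}{1 + 2 g}$ ($t{\left(g \right)} = \frac{1}{g + \left(1 + g\right)} = \frac{1}{1 + 2 g}$)
$\left(-127 + t{\left(4 \right)}\right) \left(-156\right) = \left(-127 + \frac{1}{1 + 2 \cdot 4}\right) \left(-156\right) = \left(-127 + \frac{1}{1 + 8}\right) \left(-156\right) = \left(-127 + \frac{1}{9}\right) \left(-156\right) = \left(- \frac{1142}{9}\right) \left(-156\right) = \frac{59384}{3}$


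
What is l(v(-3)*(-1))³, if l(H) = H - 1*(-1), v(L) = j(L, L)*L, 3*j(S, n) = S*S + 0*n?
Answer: 1000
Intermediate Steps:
j(S, n) = S²/3 (j(S, n) = (S*S + 0*n)/3 = (S² + 0)/3 = S²/3)
v(L) = L³/3 (v(L) = (L²/3)*L = L³/3)
l(H) = 1 + H (l(H) = H + 1 = 1 + H)
l(v(-3)*(-1))³ = (1 + ((⅓)*(-3)³)*(-1))³ = (1 + ((⅓)*(-27))*(-1))³ = (1 - 9*(-1))³ = (1 + 9)³ = 10³ = 1000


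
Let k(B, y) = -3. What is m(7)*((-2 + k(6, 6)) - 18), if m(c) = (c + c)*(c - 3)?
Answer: -1288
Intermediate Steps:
m(c) = 2*c*(-3 + c) (m(c) = (2*c)*(-3 + c) = 2*c*(-3 + c))
m(7)*((-2 + k(6, 6)) - 18) = (2*7*(-3 + 7))*((-2 - 3) - 18) = (2*7*4)*(-5 - 18) = 56*(-23) = -1288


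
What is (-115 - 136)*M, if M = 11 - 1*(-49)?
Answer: -15060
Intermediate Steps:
M = 60 (M = 11 + 49 = 60)
(-115 - 136)*M = (-115 - 136)*60 = -251*60 = -15060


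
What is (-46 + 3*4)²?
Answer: 1156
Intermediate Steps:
(-46 + 3*4)² = (-46 + 12)² = (-34)² = 1156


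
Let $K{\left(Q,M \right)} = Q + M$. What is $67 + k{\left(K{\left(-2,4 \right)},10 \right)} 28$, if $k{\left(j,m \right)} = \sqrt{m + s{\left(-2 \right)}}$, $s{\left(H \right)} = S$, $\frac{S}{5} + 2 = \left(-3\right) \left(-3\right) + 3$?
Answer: $67 + 56 \sqrt{15} \approx 283.89$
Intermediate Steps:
$K{\left(Q,M \right)} = M + Q$
$S = 50$ ($S = -10 + 5 \left(\left(-3\right) \left(-3\right) + 3\right) = -10 + 5 \left(9 + 3\right) = -10 + 5 \cdot 12 = -10 + 60 = 50$)
$s{\left(H \right)} = 50$
$k{\left(j,m \right)} = \sqrt{50 + m}$ ($k{\left(j,m \right)} = \sqrt{m + 50} = \sqrt{50 + m}$)
$67 + k{\left(K{\left(-2,4 \right)},10 \right)} 28 = 67 + \sqrt{50 + 10} \cdot 28 = 67 + \sqrt{60} \cdot 28 = 67 + 2 \sqrt{15} \cdot 28 = 67 + 56 \sqrt{15}$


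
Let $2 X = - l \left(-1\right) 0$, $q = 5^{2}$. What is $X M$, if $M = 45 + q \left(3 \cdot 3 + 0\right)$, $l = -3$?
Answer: $0$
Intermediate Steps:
$q = 25$
$X = 0$ ($X = \frac{\left(-1\right) \left(-3\right) \left(-1\right) 0}{2} = \frac{\left(-1\right) 3 \cdot 0}{2} = \frac{\left(-1\right) 0}{2} = \frac{1}{2} \cdot 0 = 0$)
$M = 270$ ($M = 45 + 25 \left(3 \cdot 3 + 0\right) = 45 + 25 \left(9 + 0\right) = 45 + 25 \cdot 9 = 45 + 225 = 270$)
$X M = 0 \cdot 270 = 0$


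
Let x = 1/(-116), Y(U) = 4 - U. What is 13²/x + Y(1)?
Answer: -19601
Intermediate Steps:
x = -1/116 ≈ -0.0086207
13²/x + Y(1) = 13²/(-1/116) + (4 - 1*1) = -116*169 + (4 - 1) = -19604 + 3 = -19601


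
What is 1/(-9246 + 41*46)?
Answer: -1/7360 ≈ -0.00013587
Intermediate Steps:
1/(-9246 + 41*46) = 1/(-9246 + 1886) = 1/(-7360) = -1/7360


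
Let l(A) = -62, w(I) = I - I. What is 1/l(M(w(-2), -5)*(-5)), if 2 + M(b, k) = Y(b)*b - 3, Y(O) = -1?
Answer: -1/62 ≈ -0.016129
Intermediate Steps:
w(I) = 0
M(b, k) = -5 - b (M(b, k) = -2 + (-b - 3) = -2 + (-3 - b) = -5 - b)
1/l(M(w(-2), -5)*(-5)) = 1/(-62) = -1/62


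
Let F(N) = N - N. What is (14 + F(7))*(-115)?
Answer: -1610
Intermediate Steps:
F(N) = 0
(14 + F(7))*(-115) = (14 + 0)*(-115) = 14*(-115) = -1610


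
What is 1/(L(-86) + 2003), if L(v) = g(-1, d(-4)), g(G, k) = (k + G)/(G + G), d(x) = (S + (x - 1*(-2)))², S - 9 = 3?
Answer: 2/3907 ≈ 0.00051190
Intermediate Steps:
S = 12 (S = 9 + 3 = 12)
d(x) = (14 + x)² (d(x) = (12 + (x - 1*(-2)))² = (12 + (x + 2))² = (12 + (2 + x))² = (14 + x)²)
g(G, k) = (G + k)/(2*G) (g(G, k) = (G + k)/((2*G)) = (G + k)*(1/(2*G)) = (G + k)/(2*G))
L(v) = -99/2 (L(v) = (½)*(-1 + (14 - 4)²)/(-1) = (½)*(-1)*(-1 + 10²) = (½)*(-1)*(-1 + 100) = (½)*(-1)*99 = -99/2)
1/(L(-86) + 2003) = 1/(-99/2 + 2003) = 1/(3907/2) = 2/3907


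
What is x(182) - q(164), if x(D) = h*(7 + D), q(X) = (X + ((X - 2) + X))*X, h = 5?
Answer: -79415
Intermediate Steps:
q(X) = X*(-2 + 3*X) (q(X) = (X + ((-2 + X) + X))*X = (X + (-2 + 2*X))*X = (-2 + 3*X)*X = X*(-2 + 3*X))
x(D) = 35 + 5*D (x(D) = 5*(7 + D) = 35 + 5*D)
x(182) - q(164) = (35 + 5*182) - 164*(-2 + 3*164) = (35 + 910) - 164*(-2 + 492) = 945 - 164*490 = 945 - 1*80360 = 945 - 80360 = -79415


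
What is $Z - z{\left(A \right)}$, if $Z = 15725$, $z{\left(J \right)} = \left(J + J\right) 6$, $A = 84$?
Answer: $14717$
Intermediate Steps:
$z{\left(J \right)} = 12 J$ ($z{\left(J \right)} = 2 J 6 = 12 J$)
$Z - z{\left(A \right)} = 15725 - 12 \cdot 84 = 15725 - 1008 = 14717$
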